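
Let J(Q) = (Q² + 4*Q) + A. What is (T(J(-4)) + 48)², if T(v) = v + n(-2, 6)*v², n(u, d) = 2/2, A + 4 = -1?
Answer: 4624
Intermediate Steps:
A = -5 (A = -4 - 1 = -5)
n(u, d) = 1 (n(u, d) = 2*(½) = 1)
J(Q) = -5 + Q² + 4*Q (J(Q) = (Q² + 4*Q) - 5 = -5 + Q² + 4*Q)
T(v) = v + v² (T(v) = v + 1*v² = v + v²)
(T(J(-4)) + 48)² = ((-5 + (-4)² + 4*(-4))*(1 + (-5 + (-4)² + 4*(-4))) + 48)² = ((-5 + 16 - 16)*(1 + (-5 + 16 - 16)) + 48)² = (-5*(1 - 5) + 48)² = (-5*(-4) + 48)² = (20 + 48)² = 68² = 4624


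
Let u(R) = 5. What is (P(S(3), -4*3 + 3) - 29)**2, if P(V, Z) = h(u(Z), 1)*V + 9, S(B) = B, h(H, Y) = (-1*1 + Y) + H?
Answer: 25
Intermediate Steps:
h(H, Y) = -1 + H + Y (h(H, Y) = (-1 + Y) + H = -1 + H + Y)
P(V, Z) = 9 + 5*V (P(V, Z) = (-1 + 5 + 1)*V + 9 = 5*V + 9 = 9 + 5*V)
(P(S(3), -4*3 + 3) - 29)**2 = ((9 + 5*3) - 29)**2 = ((9 + 15) - 29)**2 = (24 - 29)**2 = (-5)**2 = 25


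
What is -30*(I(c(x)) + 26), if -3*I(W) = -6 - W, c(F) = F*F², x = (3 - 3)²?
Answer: -840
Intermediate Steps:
x = 0 (x = 0² = 0)
c(F) = F³
I(W) = 2 + W/3 (I(W) = -(-6 - W)/3 = 2 + W/3)
-30*(I(c(x)) + 26) = -30*((2 + (⅓)*0³) + 26) = -30*((2 + (⅓)*0) + 26) = -30*((2 + 0) + 26) = -30*(2 + 26) = -30*28 = -840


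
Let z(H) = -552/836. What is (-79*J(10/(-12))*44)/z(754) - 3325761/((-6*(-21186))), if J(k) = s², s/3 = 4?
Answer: 246252141217/324852 ≈ 7.5804e+5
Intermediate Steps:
s = 12 (s = 3*4 = 12)
J(k) = 144 (J(k) = 12² = 144)
z(H) = -138/209 (z(H) = -552*1/836 = -138/209)
(-79*J(10/(-12))*44)/z(754) - 3325761/((-6*(-21186))) = (-79*144*44)/(-138/209) - 3325761/((-6*(-21186))) = -11376*44*(-209/138) - 3325761/127116 = -500544*(-209/138) - 3325761*1/127116 = 17435616/23 - 369529/14124 = 246252141217/324852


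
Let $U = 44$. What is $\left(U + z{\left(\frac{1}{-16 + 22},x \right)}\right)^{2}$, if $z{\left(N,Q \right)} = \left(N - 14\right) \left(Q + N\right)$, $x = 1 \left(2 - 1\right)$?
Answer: $\frac{1006009}{1296} \approx 776.24$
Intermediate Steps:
$x = 1$ ($x = 1 \cdot 1 = 1$)
$z{\left(N,Q \right)} = \left(-14 + N\right) \left(N + Q\right)$
$\left(U + z{\left(\frac{1}{-16 + 22},x \right)}\right)^{2} = \left(44 - \left(14 - \frac{1}{\left(-16 + 22\right)^{2}} + \frac{14}{-16 + 22} - \frac{1}{-16 + 22} \cdot 1\right)\right)^{2} = \left(44 - \left(14 - \frac{1}{36} + \frac{7}{3} - \frac{1}{6} \cdot 1\right)\right)^{2} = \left(44 + \left(\left(\frac{1}{6}\right)^{2} - \frac{7}{3} - 14 + \frac{1}{6} \cdot 1\right)\right)^{2} = \left(44 + \left(\frac{1}{36} - \frac{7}{3} - 14 + \frac{1}{6}\right)\right)^{2} = \left(44 - \frac{581}{36}\right)^{2} = \left(\frac{1003}{36}\right)^{2} = \frac{1006009}{1296}$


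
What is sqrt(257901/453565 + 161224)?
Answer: 41*sqrt(402667425985)/64795 ≈ 401.53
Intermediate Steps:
sqrt(257901/453565 + 161224) = sqrt(257901*(1/453565) + 161224) = sqrt(36843/64795 + 161224) = sqrt(10446545923/64795) = 41*sqrt(402667425985)/64795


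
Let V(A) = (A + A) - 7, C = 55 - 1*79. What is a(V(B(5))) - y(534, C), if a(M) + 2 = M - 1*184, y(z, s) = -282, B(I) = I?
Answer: 99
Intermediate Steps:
C = -24 (C = 55 - 79 = -24)
V(A) = -7 + 2*A (V(A) = 2*A - 7 = -7 + 2*A)
a(M) = -186 + M (a(M) = -2 + (M - 1*184) = -2 + (M - 184) = -2 + (-184 + M) = -186 + M)
a(V(B(5))) - y(534, C) = (-186 + (-7 + 2*5)) - 1*(-282) = (-186 + (-7 + 10)) + 282 = (-186 + 3) + 282 = -183 + 282 = 99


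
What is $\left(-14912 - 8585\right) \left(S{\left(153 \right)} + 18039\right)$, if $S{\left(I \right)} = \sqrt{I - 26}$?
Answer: $-423862383 - 23497 \sqrt{127} \approx -4.2413 \cdot 10^{8}$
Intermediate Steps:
$S{\left(I \right)} = \sqrt{-26 + I}$
$\left(-14912 - 8585\right) \left(S{\left(153 \right)} + 18039\right) = \left(-14912 - 8585\right) \left(\sqrt{-26 + 153} + 18039\right) = - 23497 \left(\sqrt{127} + 18039\right) = - 23497 \left(18039 + \sqrt{127}\right) = -423862383 - 23497 \sqrt{127}$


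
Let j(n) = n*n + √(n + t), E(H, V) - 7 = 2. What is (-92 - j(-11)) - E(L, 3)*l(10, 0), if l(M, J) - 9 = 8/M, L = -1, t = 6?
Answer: -1506/5 - I*√5 ≈ -301.2 - 2.2361*I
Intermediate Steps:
E(H, V) = 9 (E(H, V) = 7 + 2 = 9)
l(M, J) = 9 + 8/M
j(n) = n² + √(6 + n) (j(n) = n*n + √(n + 6) = n² + √(6 + n))
(-92 - j(-11)) - E(L, 3)*l(10, 0) = (-92 - ((-11)² + √(6 - 11))) - 9*(9 + 8/10) = (-92 - (121 + √(-5))) - 9*(9 + 8*(⅒)) = (-92 - (121 + I*√5)) - 9*(9 + ⅘) = (-92 + (-121 - I*√5)) - 9*49/5 = (-213 - I*√5) - 1*441/5 = (-213 - I*√5) - 441/5 = -1506/5 - I*√5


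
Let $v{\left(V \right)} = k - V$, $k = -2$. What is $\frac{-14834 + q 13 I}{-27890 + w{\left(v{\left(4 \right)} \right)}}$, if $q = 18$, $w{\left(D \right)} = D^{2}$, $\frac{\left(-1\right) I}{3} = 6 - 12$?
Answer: $\frac{5311}{13927} \approx 0.38135$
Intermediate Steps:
$I = 18$ ($I = - 3 \left(6 - 12\right) = \left(-3\right) \left(-6\right) = 18$)
$v{\left(V \right)} = -2 - V$
$\frac{-14834 + q 13 I}{-27890 + w{\left(v{\left(4 \right)} \right)}} = \frac{-14834 + 18 \cdot 13 \cdot 18}{-27890 + \left(-2 - 4\right)^{2}} = \frac{-14834 + 234 \cdot 18}{-27890 + \left(-2 - 4\right)^{2}} = \frac{-14834 + 4212}{-27890 + \left(-6\right)^{2}} = - \frac{10622}{-27890 + 36} = - \frac{10622}{-27854} = \left(-10622\right) \left(- \frac{1}{27854}\right) = \frac{5311}{13927}$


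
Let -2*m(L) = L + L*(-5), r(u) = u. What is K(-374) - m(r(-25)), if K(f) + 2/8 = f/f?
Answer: 203/4 ≈ 50.750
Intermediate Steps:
K(f) = 3/4 (K(f) = -1/4 + f/f = -1/4 + 1 = 3/4)
m(L) = 2*L (m(L) = -(L + L*(-5))/2 = -(L - 5*L)/2 = -(-2)*L = 2*L)
K(-374) - m(r(-25)) = 3/4 - 2*(-25) = 3/4 - 1*(-50) = 3/4 + 50 = 203/4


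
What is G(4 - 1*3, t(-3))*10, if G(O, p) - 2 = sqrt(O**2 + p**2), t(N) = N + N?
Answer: 20 + 10*sqrt(37) ≈ 80.828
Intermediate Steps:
t(N) = 2*N
G(O, p) = 2 + sqrt(O**2 + p**2)
G(4 - 1*3, t(-3))*10 = (2 + sqrt((4 - 1*3)**2 + (2*(-3))**2))*10 = (2 + sqrt((4 - 3)**2 + (-6)**2))*10 = (2 + sqrt(1**2 + 36))*10 = (2 + sqrt(1 + 36))*10 = (2 + sqrt(37))*10 = 20 + 10*sqrt(37)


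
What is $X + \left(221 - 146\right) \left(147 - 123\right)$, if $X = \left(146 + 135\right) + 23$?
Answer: $2104$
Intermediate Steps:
$X = 304$ ($X = 281 + 23 = 304$)
$X + \left(221 - 146\right) \left(147 - 123\right) = 304 + \left(221 - 146\right) \left(147 - 123\right) = 304 + 75 \cdot 24 = 304 + 1800 = 2104$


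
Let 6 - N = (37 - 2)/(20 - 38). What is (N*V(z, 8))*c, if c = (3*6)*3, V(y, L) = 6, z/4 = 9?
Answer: 2574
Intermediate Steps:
z = 36 (z = 4*9 = 36)
c = 54 (c = 18*3 = 54)
N = 143/18 (N = 6 - (37 - 2)/(20 - 38) = 6 - 35/(-18) = 6 - 35*(-1)/18 = 6 - 1*(-35/18) = 6 + 35/18 = 143/18 ≈ 7.9444)
(N*V(z, 8))*c = ((143/18)*6)*54 = (143/3)*54 = 2574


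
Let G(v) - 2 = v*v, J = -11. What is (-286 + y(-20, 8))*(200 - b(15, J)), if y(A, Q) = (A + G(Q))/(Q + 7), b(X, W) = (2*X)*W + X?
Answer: -437132/3 ≈ -1.4571e+5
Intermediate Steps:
G(v) = 2 + v**2 (G(v) = 2 + v*v = 2 + v**2)
b(X, W) = X + 2*W*X (b(X, W) = 2*W*X + X = X + 2*W*X)
y(A, Q) = (2 + A + Q**2)/(7 + Q) (y(A, Q) = (A + (2 + Q**2))/(Q + 7) = (2 + A + Q**2)/(7 + Q))
(-286 + y(-20, 8))*(200 - b(15, J)) = (-286 + (2 - 20 + 8**2)/(7 + 8))*(200 - 15*(1 + 2*(-11))) = (-286 + (2 - 20 + 64)/15)*(200 - 15*(1 - 22)) = (-286 + (1/15)*46)*(200 - 15*(-21)) = (-286 + 46/15)*(200 - 1*(-315)) = -4244*(200 + 315)/15 = -4244/15*515 = -437132/3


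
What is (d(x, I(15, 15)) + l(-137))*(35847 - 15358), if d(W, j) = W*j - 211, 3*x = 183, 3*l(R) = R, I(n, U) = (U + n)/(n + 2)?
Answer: -155716400/51 ≈ -3.0533e+6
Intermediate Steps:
I(n, U) = (U + n)/(2 + n)
l(R) = R/3
x = 61 (x = (1/3)*183 = 61)
d(W, j) = -211 + W*j
(d(x, I(15, 15)) + l(-137))*(35847 - 15358) = ((-211 + 61*((15 + 15)/(2 + 15))) + (1/3)*(-137))*(35847 - 15358) = ((-211 + 61*(30/17)) - 137/3)*20489 = ((-211 + 1830/17) - 137/3)*20489 = (-1757/17 - 137/3)*20489 = -7600/51*20489 = -155716400/51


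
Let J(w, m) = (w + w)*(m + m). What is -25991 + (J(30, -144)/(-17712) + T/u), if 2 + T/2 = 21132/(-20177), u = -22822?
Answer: -245341399724551/9439829627 ≈ -25990.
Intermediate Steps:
J(w, m) = 4*m*w (J(w, m) = (2*w)*(2*m) = 4*m*w)
T = -122972/20177 (T = -4 + 2*(21132/(-20177)) = -4 + 2*(21132*(-1/20177)) = -4 + 2*(-21132/20177) = -4 - 42264/20177 = -122972/20177 ≈ -6.0947)
-25991 + (J(30, -144)/(-17712) + T/u) = -25991 + ((4*(-144)*30)/(-17712) - 122972/20177/(-22822)) = -25991 + (-17280*(-1/17712) - 122972/20177*(-1/22822)) = -25991 + (40/41 + 61486/230239747) = -25991 + 9212110806/9439829627 = -245341399724551/9439829627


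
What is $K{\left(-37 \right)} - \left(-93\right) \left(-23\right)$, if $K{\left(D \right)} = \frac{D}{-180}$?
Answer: $- \frac{384983}{180} \approx -2138.8$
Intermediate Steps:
$K{\left(D \right)} = - \frac{D}{180}$ ($K{\left(D \right)} = D \left(- \frac{1}{180}\right) = - \frac{D}{180}$)
$K{\left(-37 \right)} - \left(-93\right) \left(-23\right) = \left(- \frac{1}{180}\right) \left(-37\right) - \left(-93\right) \left(-23\right) = \frac{37}{180} - 2139 = - \frac{384983}{180}$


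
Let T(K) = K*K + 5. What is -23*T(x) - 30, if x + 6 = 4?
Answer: -237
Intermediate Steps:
x = -2 (x = -6 + 4 = -2)
T(K) = 5 + K² (T(K) = K² + 5 = 5 + K²)
-23*T(x) - 30 = -23*(5 + (-2)²) - 30 = -23*(5 + 4) - 30 = -23*9 - 30 = -207 - 30 = -237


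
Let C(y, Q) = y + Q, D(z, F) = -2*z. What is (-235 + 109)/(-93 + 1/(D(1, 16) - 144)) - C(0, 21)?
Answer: -266763/13579 ≈ -19.645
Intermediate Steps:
C(y, Q) = Q + y
(-235 + 109)/(-93 + 1/(D(1, 16) - 144)) - C(0, 21) = (-235 + 109)/(-93 + 1/(-2*1 - 144)) - (21 + 0) = -126/(-93 + 1/(-2 - 144)) - 1*21 = -126/(-93 + 1/(-146)) - 21 = -126/(-93 - 1/146) - 21 = -126/(-13579/146) - 21 = -126*(-146/13579) - 21 = 18396/13579 - 21 = -266763/13579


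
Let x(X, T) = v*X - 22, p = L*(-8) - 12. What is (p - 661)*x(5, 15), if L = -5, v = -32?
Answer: 115206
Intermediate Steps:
p = 28 (p = -5*(-8) - 12 = 40 - 12 = 28)
x(X, T) = -22 - 32*X (x(X, T) = -32*X - 22 = -22 - 32*X)
(p - 661)*x(5, 15) = (28 - 661)*(-22 - 32*5) = -633*(-22 - 160) = -633*(-182) = 115206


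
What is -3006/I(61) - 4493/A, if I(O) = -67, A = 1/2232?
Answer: -671898186/67 ≈ -1.0028e+7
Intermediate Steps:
A = 1/2232 ≈ 0.00044803
-3006/I(61) - 4493/A = -3006/(-67) - 4493/1/2232 = -3006*(-1/67) - 4493*2232 = 3006/67 - 10028376 = -671898186/67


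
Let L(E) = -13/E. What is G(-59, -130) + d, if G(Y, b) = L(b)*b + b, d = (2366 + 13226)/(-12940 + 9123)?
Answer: -561423/3817 ≈ -147.08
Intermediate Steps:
d = -15592/3817 (d = 15592/(-3817) = 15592*(-1/3817) = -15592/3817 ≈ -4.0849)
G(Y, b) = -13 + b (G(Y, b) = (-13/b)*b + b = -13 + b)
G(-59, -130) + d = (-13 - 130) - 15592/3817 = -143 - 15592/3817 = -561423/3817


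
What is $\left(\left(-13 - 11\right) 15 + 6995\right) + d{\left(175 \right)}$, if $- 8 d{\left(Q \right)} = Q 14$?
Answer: $\frac{25315}{4} \approx 6328.8$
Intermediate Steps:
$d{\left(Q \right)} = - \frac{7 Q}{4}$ ($d{\left(Q \right)} = - \frac{Q 14}{8} = - \frac{14 Q}{8} = - \frac{7 Q}{4}$)
$\left(\left(-13 - 11\right) 15 + 6995\right) + d{\left(175 \right)} = \left(\left(-13 - 11\right) 15 + 6995\right) - \frac{1225}{4} = \left(\left(-24\right) 15 + 6995\right) - \frac{1225}{4} = \left(-360 + 6995\right) - \frac{1225}{4} = 6635 - \frac{1225}{4} = \frac{25315}{4}$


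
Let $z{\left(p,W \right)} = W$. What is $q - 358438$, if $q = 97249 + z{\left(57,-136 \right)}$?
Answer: $-261325$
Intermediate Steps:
$q = 97113$ ($q = 97249 - 136 = 97113$)
$q - 358438 = 97113 - 358438 = -261325$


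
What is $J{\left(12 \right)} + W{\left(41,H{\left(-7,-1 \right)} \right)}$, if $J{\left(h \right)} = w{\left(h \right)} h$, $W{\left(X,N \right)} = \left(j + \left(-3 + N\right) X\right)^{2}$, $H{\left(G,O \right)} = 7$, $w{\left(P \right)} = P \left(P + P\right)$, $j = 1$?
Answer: $30681$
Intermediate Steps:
$w{\left(P \right)} = 2 P^{2}$ ($w{\left(P \right)} = P 2 P = 2 P^{2}$)
$W{\left(X,N \right)} = \left(1 + X \left(-3 + N\right)\right)^{2}$ ($W{\left(X,N \right)} = \left(1 + \left(-3 + N\right) X\right)^{2} = \left(1 + X \left(-3 + N\right)\right)^{2}$)
$J{\left(h \right)} = 2 h^{3}$ ($J{\left(h \right)} = 2 h^{2} h = 2 h^{3}$)
$J{\left(12 \right)} + W{\left(41,H{\left(-7,-1 \right)} \right)} = 2 \cdot 12^{3} + \left(1 - 123 + 7 \cdot 41\right)^{2} = 2 \cdot 1728 + \left(1 - 123 + 287\right)^{2} = 3456 + 165^{2} = 3456 + 27225 = 30681$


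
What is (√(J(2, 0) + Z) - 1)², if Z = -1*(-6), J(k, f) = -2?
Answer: 1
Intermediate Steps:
Z = 6
(√(J(2, 0) + Z) - 1)² = (√(-2 + 6) - 1)² = (√4 - 1)² = (2 - 1)² = 1² = 1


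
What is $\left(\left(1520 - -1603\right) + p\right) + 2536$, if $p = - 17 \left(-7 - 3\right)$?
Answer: $5829$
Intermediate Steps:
$p = 170$ ($p = \left(-17\right) \left(-10\right) = 170$)
$\left(\left(1520 - -1603\right) + p\right) + 2536 = \left(\left(1520 - -1603\right) + 170\right) + 2536 = \left(\left(1520 + 1603\right) + 170\right) + 2536 = \left(3123 + 170\right) + 2536 = 3293 + 2536 = 5829$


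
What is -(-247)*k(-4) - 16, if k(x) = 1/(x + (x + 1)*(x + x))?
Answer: -73/20 ≈ -3.6500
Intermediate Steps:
k(x) = 1/(x + 2*x*(1 + x)) (k(x) = 1/(x + (1 + x)*(2*x)) = 1/(x + 2*x*(1 + x)))
-(-247)*k(-4) - 16 = -(-247)*1/((-4)*(3 + 2*(-4))) - 16 = -(-247)*(-1/(4*(3 - 8))) - 16 = -(-247)*(-¼/(-5)) - 16 = -(-247)*(-¼*(-⅕)) - 16 = -(-247)/20 - 16 = -19*(-13/20) - 16 = 247/20 - 16 = -73/20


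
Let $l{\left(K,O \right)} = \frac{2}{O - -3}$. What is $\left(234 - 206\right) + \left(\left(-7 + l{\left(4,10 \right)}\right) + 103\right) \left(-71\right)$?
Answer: $- \frac{88386}{13} \approx -6798.9$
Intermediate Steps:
$l{\left(K,O \right)} = \frac{2}{3 + O}$ ($l{\left(K,O \right)} = \frac{2}{O + 3} = \frac{2}{3 + O}$)
$\left(234 - 206\right) + \left(\left(-7 + l{\left(4,10 \right)}\right) + 103\right) \left(-71\right) = \left(234 - 206\right) + \left(\left(-7 + \frac{2}{3 + 10}\right) + 103\right) \left(-71\right) = 28 + \left(\left(-7 + \frac{2}{13}\right) + 103\right) \left(-71\right) = 28 + \left(- \frac{89}{13} + 103\right) \left(-71\right) = 28 + \frac{1250}{13} \left(-71\right) = 28 - \frac{88750}{13} = - \frac{88386}{13}$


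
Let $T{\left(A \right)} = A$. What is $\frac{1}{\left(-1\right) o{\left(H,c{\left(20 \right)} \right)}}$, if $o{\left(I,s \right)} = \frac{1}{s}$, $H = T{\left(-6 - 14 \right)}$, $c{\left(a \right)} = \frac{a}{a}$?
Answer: $-1$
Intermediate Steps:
$c{\left(a \right)} = 1$
$H = -20$ ($H = -6 - 14 = -20$)
$\frac{1}{\left(-1\right) o{\left(H,c{\left(20 \right)} \right)}} = \frac{1}{\left(-1\right) 1^{-1}} = \frac{1}{\left(-1\right) 1} = \frac{1}{-1} = -1$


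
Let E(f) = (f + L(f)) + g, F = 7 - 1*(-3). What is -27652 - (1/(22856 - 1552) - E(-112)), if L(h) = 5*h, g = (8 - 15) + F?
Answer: -603350585/21304 ≈ -28321.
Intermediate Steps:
F = 10 (F = 7 + 3 = 10)
g = 3 (g = (8 - 15) + 10 = -7 + 10 = 3)
E(f) = 3 + 6*f (E(f) = (f + 5*f) + 3 = 6*f + 3 = 3 + 6*f)
-27652 - (1/(22856 - 1552) - E(-112)) = -27652 - (1/(22856 - 1552) - (3 + 6*(-112))) = -27652 - (1/21304 - (3 - 672)) = -27652 - (1/21304 - 1*(-669)) = -27652 - (1/21304 + 669) = -27652 - 1*14252377/21304 = -27652 - 14252377/21304 = -603350585/21304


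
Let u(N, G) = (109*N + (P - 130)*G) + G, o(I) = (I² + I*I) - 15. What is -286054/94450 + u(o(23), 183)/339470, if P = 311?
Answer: -100268991/38630050 ≈ -2.5956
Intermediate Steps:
o(I) = -15 + 2*I² (o(I) = (I² + I²) - 15 = 2*I² - 15 = -15 + 2*I²)
u(N, G) = 109*N + 182*G (u(N, G) = (109*N + (311 - 130)*G) + G = (109*N + 181*G) + G = 109*N + 182*G)
-286054/94450 + u(o(23), 183)/339470 = -286054/94450 + (109*(-15 + 2*23²) + 182*183)/339470 = -286054*1/94450 + (109*(-15 + 2*529) + 33306)*(1/339470) = -143027/47225 + (109*(-15 + 1058) + 33306)*(1/339470) = -143027/47225 + (109*1043 + 33306)*(1/339470) = -143027/47225 + (113687 + 33306)*(1/339470) = -143027/47225 + 146993*(1/339470) = -143027/47225 + 1771/4090 = -100268991/38630050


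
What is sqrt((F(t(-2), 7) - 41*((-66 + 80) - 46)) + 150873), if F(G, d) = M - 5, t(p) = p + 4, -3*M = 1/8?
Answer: sqrt(21913914)/12 ≈ 390.10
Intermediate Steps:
M = -1/24 (M = -1/3/8 = -1/3*1/8 = -1/24 ≈ -0.041667)
t(p) = 4 + p
F(G, d) = -121/24 (F(G, d) = -1/24 - 5 = -121/24)
sqrt((F(t(-2), 7) - 41*((-66 + 80) - 46)) + 150873) = sqrt((-121/24 - 41*((-66 + 80) - 46)) + 150873) = sqrt((-121/24 - 41*(14 - 46)) + 150873) = sqrt((-121/24 - 41*(-32)) + 150873) = sqrt((-121/24 + 1312) + 150873) = sqrt(31367/24 + 150873) = sqrt(3652319/24) = sqrt(21913914)/12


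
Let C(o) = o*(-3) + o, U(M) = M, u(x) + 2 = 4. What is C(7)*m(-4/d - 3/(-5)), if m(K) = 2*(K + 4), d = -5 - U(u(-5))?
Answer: -724/5 ≈ -144.80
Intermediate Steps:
u(x) = 2 (u(x) = -2 + 4 = 2)
C(o) = -2*o (C(o) = -3*o + o = -2*o)
d = -7 (d = -5 - 1*2 = -5 - 2 = -7)
m(K) = 8 + 2*K (m(K) = 2*(4 + K) = 8 + 2*K)
C(7)*m(-4/d - 3/(-5)) = (-2*7)*(8 + 2*(-4/(-7) - 3/(-5))) = -14*(8 + 2*(-4*(-1/7) - 3*(-1/5))) = -14*(8 + 2*(4/7 + 3/5)) = -14*(8 + 2*(41/35)) = -14*(8 + 82/35) = -14*362/35 = -724/5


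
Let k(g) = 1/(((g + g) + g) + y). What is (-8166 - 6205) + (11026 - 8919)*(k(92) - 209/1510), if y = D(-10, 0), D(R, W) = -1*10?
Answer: -210221816/14345 ≈ -14655.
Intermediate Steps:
D(R, W) = -10
y = -10
k(g) = 1/(-10 + 3*g) (k(g) = 1/(((g + g) + g) - 10) = 1/((2*g + g) - 10) = 1/(3*g - 10) = 1/(-10 + 3*g))
(-8166 - 6205) + (11026 - 8919)*(k(92) - 209/1510) = (-8166 - 6205) + (11026 - 8919)*(1/(-10 + 3*92) - 209/1510) = -14371 + 2107*(1/(-10 + 276) - 209*1/1510) = -14371 + 2107*(1/266 - 209/1510) = -14371 + 2107*(-13521/100415) = -14371 - 4069821/14345 = -210221816/14345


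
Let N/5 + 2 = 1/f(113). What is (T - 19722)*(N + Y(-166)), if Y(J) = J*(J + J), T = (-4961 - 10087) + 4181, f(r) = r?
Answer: -190463356759/113 ≈ -1.6855e+9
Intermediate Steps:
T = -10867 (T = -15048 + 4181 = -10867)
Y(J) = 2*J² (Y(J) = J*(2*J) = 2*J²)
N = -1125/113 (N = -10 + 5/113 = -1125/113 ≈ -9.9557)
(T - 19722)*(N + Y(-166)) = (-10867 - 19722)*(-1125/113 + 2*(-166)²) = -30589*(-1125/113 + 2*27556) = -30589*(-1125/113 + 55112) = -30589*6226531/113 = -190463356759/113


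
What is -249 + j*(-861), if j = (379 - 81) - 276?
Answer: -19191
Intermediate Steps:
j = 22 (j = 298 - 276 = 22)
-249 + j*(-861) = -249 + 22*(-861) = -249 - 18942 = -19191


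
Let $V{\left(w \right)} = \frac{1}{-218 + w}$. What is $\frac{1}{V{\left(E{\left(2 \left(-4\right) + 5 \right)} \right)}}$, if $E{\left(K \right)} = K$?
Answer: $-221$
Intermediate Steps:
$\frac{1}{V{\left(E{\left(2 \left(-4\right) + 5 \right)} \right)}} = \frac{1}{\frac{1}{-218 + \left(2 \left(-4\right) + 5\right)}} = \frac{1}{\frac{1}{-218 + \left(-8 + 5\right)}} = \frac{1}{\frac{1}{-218 - 3}} = \frac{1}{\frac{1}{-221}} = \frac{1}{- \frac{1}{221}} = -221$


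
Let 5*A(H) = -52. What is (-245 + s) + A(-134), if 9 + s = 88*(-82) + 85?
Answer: -36977/5 ≈ -7395.4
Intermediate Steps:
A(H) = -52/5 (A(H) = (1/5)*(-52) = -52/5)
s = -7140 (s = -9 + (88*(-82) + 85) = -9 + (-7216 + 85) = -9 - 7131 = -7140)
(-245 + s) + A(-134) = (-245 - 7140) - 52/5 = -7385 - 52/5 = -36977/5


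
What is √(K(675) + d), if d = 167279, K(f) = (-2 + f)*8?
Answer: √172663 ≈ 415.53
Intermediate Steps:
K(f) = -16 + 8*f
√(K(675) + d) = √((-16 + 8*675) + 167279) = √((-16 + 5400) + 167279) = √(5384 + 167279) = √172663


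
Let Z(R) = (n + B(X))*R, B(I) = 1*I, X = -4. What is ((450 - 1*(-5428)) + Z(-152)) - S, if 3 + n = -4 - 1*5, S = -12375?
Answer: 20685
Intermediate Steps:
B(I) = I
n = -12 (n = -3 + (-4 - 1*5) = -3 + (-4 - 5) = -3 - 9 = -12)
Z(R) = -16*R (Z(R) = (-12 - 4)*R = -16*R)
((450 - 1*(-5428)) + Z(-152)) - S = ((450 - 1*(-5428)) - 16*(-152)) - 1*(-12375) = ((450 + 5428) + 2432) + 12375 = (5878 + 2432) + 12375 = 8310 + 12375 = 20685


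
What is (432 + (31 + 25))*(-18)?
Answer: -8784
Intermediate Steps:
(432 + (31 + 25))*(-18) = (432 + 56)*(-18) = 488*(-18) = -8784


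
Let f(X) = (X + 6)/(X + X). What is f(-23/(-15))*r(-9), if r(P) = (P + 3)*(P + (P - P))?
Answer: 3051/23 ≈ 132.65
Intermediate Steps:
r(P) = P*(3 + P) (r(P) = (3 + P)*(P + 0) = (3 + P)*P = P*(3 + P))
f(X) = (6 + X)/(2*X) (f(X) = (6 + X)/((2*X)) = (6 + X)*(1/(2*X)) = (6 + X)/(2*X))
f(-23/(-15))*r(-9) = ((6 - 23/(-15))/(2*((-23/(-15)))))*(-9*(3 - 9)) = ((6 - 23*(-1/15))/(2*((-23*(-1/15)))))*(-9*(-6)) = ((6 + 23/15)/(2*(23/15)))*54 = ((½)*(15/23)*(113/15))*54 = (113/46)*54 = 3051/23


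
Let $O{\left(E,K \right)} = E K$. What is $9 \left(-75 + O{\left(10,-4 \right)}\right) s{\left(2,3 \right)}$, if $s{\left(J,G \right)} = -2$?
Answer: $2070$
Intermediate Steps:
$9 \left(-75 + O{\left(10,-4 \right)}\right) s{\left(2,3 \right)} = 9 \left(-75 + 10 \left(-4\right)\right) \left(-2\right) = 9 \left(-75 - 40\right) \left(-2\right) = 9 \left(-115\right) \left(-2\right) = \left(-1035\right) \left(-2\right) = 2070$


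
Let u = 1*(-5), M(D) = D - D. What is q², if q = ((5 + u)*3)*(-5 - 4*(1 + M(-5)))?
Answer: 0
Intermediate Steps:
M(D) = 0
u = -5
q = 0 (q = ((5 - 5)*3)*(-5 - 4*(1 + 0)) = (0*3)*(-5 - 4*1) = 0*(-5 - 4) = 0*(-9) = 0)
q² = 0² = 0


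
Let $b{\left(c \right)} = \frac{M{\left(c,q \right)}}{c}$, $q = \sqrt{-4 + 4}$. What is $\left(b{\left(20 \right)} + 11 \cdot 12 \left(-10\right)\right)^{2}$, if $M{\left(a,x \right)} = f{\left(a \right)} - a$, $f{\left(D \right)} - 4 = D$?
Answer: $\frac{43546801}{25} \approx 1.7419 \cdot 10^{6}$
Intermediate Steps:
$f{\left(D \right)} = 4 + D$
$q = 0$ ($q = \sqrt{0} = 0$)
$M{\left(a,x \right)} = 4$ ($M{\left(a,x \right)} = \left(4 + a\right) - a = 4$)
$b{\left(c \right)} = \frac{4}{c}$
$\left(b{\left(20 \right)} + 11 \cdot 12 \left(-10\right)\right)^{2} = \left(\frac{4}{20} + 11 \cdot 12 \left(-10\right)\right)^{2} = \left(4 \cdot \frac{1}{20} + 132 \left(-10\right)\right)^{2} = \left(\frac{1}{5} - 1320\right)^{2} = \left(- \frac{6599}{5}\right)^{2} = \frac{43546801}{25}$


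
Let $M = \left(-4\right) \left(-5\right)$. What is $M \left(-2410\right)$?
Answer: $-48200$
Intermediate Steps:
$M = 20$
$M \left(-2410\right) = 20 \left(-2410\right) = -48200$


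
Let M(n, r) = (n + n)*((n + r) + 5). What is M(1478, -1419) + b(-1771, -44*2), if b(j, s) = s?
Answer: 189096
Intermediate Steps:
M(n, r) = 2*n*(5 + n + r) (M(n, r) = (2*n)*(5 + n + r) = 2*n*(5 + n + r))
M(1478, -1419) + b(-1771, -44*2) = 2*1478*(5 + 1478 - 1419) - 44*2 = 2*1478*64 - 88 = 189184 - 88 = 189096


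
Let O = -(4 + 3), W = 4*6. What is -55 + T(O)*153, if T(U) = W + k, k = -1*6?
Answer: 2699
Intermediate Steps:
W = 24
k = -6
O = -7 (O = -1*7 = -7)
T(U) = 18 (T(U) = 24 - 6 = 18)
-55 + T(O)*153 = -55 + 18*153 = -55 + 2754 = 2699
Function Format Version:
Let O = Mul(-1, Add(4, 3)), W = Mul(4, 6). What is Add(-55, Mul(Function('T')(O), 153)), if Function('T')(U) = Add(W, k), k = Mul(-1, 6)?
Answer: 2699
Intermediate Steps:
W = 24
k = -6
O = -7 (O = Mul(-1, 7) = -7)
Function('T')(U) = 18 (Function('T')(U) = Add(24, -6) = 18)
Add(-55, Mul(Function('T')(O), 153)) = Add(-55, Mul(18, 153)) = Add(-55, 2754) = 2699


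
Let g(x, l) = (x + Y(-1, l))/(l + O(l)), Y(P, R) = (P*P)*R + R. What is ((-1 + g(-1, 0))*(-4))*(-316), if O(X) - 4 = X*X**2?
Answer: -1580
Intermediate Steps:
Y(P, R) = R + R*P**2 (Y(P, R) = P**2*R + R = R*P**2 + R = R + R*P**2)
O(X) = 4 + X**3 (O(X) = 4 + X*X**2 = 4 + X**3)
g(x, l) = (x + 2*l)/(4 + l + l**3) (g(x, l) = (x + l*(1 + (-1)**2))/(l + (4 + l**3)) = (x + l*(1 + 1))/(4 + l + l**3) = (x + l*2)/(4 + l + l**3) = (x + 2*l)/(4 + l + l**3))
((-1 + g(-1, 0))*(-4))*(-316) = ((-1 + (-1 + 2*0)/(4 + 0 + 0**3))*(-4))*(-316) = ((-1 + (-1 + 0)/(4 + 0 + 0))*(-4))*(-316) = ((-1 - 1/4)*(-4))*(-316) = -5/4*(-4)*(-316) = 5*(-316) = -1580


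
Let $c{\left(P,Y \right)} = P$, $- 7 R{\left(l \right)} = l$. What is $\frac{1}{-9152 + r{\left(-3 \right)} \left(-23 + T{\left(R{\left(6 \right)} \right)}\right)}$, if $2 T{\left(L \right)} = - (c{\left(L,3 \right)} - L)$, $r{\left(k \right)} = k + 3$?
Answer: $- \frac{1}{9152} \approx -0.00010927$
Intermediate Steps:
$r{\left(k \right)} = 3 + k$
$R{\left(l \right)} = - \frac{l}{7}$
$T{\left(L \right)} = 0$ ($T{\left(L \right)} = \frac{\left(-1\right) \left(L - L\right)}{2} = \frac{\left(-1\right) 0}{2} = \frac{1}{2} \cdot 0 = 0$)
$\frac{1}{-9152 + r{\left(-3 \right)} \left(-23 + T{\left(R{\left(6 \right)} \right)}\right)} = \frac{1}{-9152 + \left(3 - 3\right) \left(-23 + 0\right)} = \frac{1}{-9152 + 0 \left(-23\right)} = \frac{1}{-9152 + 0} = \frac{1}{-9152} = - \frac{1}{9152}$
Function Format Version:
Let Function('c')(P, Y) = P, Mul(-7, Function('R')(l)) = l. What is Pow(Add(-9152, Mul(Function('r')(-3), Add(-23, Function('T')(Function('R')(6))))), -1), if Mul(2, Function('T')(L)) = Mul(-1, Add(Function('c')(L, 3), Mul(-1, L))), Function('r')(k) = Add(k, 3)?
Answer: Rational(-1, 9152) ≈ -0.00010927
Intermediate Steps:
Function('r')(k) = Add(3, k)
Function('R')(l) = Mul(Rational(-1, 7), l)
Function('T')(L) = 0 (Function('T')(L) = Mul(Rational(1, 2), Mul(-1, Add(L, Mul(-1, L)))) = Mul(Rational(1, 2), Mul(-1, 0)) = Mul(Rational(1, 2), 0) = 0)
Pow(Add(-9152, Mul(Function('r')(-3), Add(-23, Function('T')(Function('R')(6))))), -1) = Pow(Add(-9152, Mul(Add(3, -3), Add(-23, 0))), -1) = Pow(Add(-9152, Mul(0, -23)), -1) = Pow(Add(-9152, 0), -1) = Pow(-9152, -1) = Rational(-1, 9152)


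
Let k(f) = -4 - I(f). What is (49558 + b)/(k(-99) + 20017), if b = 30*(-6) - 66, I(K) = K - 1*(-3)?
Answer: 49312/20109 ≈ 2.4522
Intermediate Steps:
I(K) = 3 + K (I(K) = K + 3 = 3 + K)
b = -246 (b = -180 - 66 = -246)
k(f) = -7 - f (k(f) = -4 - (3 + f) = -4 + (-3 - f) = -7 - f)
(49558 + b)/(k(-99) + 20017) = (49558 - 246)/((-7 - 1*(-99)) + 20017) = 49312/((-7 + 99) + 20017) = 49312/(92 + 20017) = 49312/20109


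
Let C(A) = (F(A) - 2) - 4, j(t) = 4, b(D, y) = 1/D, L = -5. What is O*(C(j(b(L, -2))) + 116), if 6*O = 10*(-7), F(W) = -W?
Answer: -3710/3 ≈ -1236.7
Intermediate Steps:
C(A) = -6 - A (C(A) = (-A - 2) - 4 = (-2 - A) - 4 = -6 - A)
O = -35/3 (O = (10*(-7))/6 = (⅙)*(-70) = -35/3 ≈ -11.667)
O*(C(j(b(L, -2))) + 116) = -35*((-6 - 1*4) + 116)/3 = -35*((-6 - 4) + 116)/3 = -35*(-10 + 116)/3 = -35/3*106 = -3710/3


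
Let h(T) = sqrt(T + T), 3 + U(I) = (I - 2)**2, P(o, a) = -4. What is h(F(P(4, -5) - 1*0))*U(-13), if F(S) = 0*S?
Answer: 0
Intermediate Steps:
F(S) = 0
U(I) = -3 + (-2 + I)**2 (U(I) = -3 + (I - 2)**2 = -3 + (-2 + I)**2)
h(T) = sqrt(2)*sqrt(T) (h(T) = sqrt(2*T) = sqrt(2)*sqrt(T))
h(F(P(4, -5) - 1*0))*U(-13) = (sqrt(2)*sqrt(0))*(-3 + (-2 - 13)**2) = (sqrt(2)*0)*(-3 + (-15)**2) = 0*(-3 + 225) = 0*222 = 0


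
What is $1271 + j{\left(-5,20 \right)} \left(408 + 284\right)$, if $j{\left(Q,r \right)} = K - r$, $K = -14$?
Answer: $-22257$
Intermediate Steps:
$j{\left(Q,r \right)} = -14 - r$
$1271 + j{\left(-5,20 \right)} \left(408 + 284\right) = 1271 + \left(-14 - 20\right) \left(408 + 284\right) = 1271 + \left(-14 - 20\right) 692 = 1271 - 23528 = -22257$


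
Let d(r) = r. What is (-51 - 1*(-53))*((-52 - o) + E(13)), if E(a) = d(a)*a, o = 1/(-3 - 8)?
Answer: 2576/11 ≈ 234.18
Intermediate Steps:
o = -1/11 (o = 1/(-11) = -1/11 ≈ -0.090909)
E(a) = a² (E(a) = a*a = a²)
(-51 - 1*(-53))*((-52 - o) + E(13)) = (-51 - 1*(-53))*((-52 - 1*(-1/11)) + 13²) = (-51 + 53)*((-52 + 1/11) + 169) = 2*(-571/11 + 169) = 2*(1288/11) = 2576/11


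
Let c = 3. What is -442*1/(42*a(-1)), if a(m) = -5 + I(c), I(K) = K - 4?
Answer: 221/126 ≈ 1.7540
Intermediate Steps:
I(K) = -4 + K
a(m) = -6 (a(m) = -5 + (-4 + 3) = -5 - 1 = -6)
-442*1/(42*a(-1)) = -442/((-6*42)) = -442/(-252) = -442*(-1/252) = 221/126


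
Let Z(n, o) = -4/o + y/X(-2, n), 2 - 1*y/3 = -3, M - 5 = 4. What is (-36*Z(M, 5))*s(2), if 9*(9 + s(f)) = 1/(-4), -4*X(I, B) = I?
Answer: 9490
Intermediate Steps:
M = 9 (M = 5 + 4 = 9)
X(I, B) = -I/4
s(f) = -325/36 (s(f) = -9 + (1/9)/(-4) = -9 + (1/9)*(-1/4) = -9 - 1/36 = -325/36)
y = 15 (y = 6 - 3*(-3) = 6 + 9 = 15)
Z(n, o) = 30 - 4/o (Z(n, o) = -4/o + 15/((-1/4*(-2))) = -4/o + 15/(1/2) = -4/o + 15*2 = -4/o + 30 = 30 - 4/o)
(-36*Z(M, 5))*s(2) = -36*(30 - 4/5)*(-325/36) = -36*146/5*(-325/36) = -5256/5*(-325/36) = 9490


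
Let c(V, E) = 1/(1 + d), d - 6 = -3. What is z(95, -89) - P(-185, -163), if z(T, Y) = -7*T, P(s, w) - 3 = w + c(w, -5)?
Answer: -2021/4 ≈ -505.25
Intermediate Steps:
d = 3 (d = 6 - 3 = 3)
c(V, E) = 1/4 (c(V, E) = 1/(1 + 3) = 1/4)
P(s, w) = 13/4 + w (P(s, w) = 3 + (w + 1/4) = 3 + (1/4 + w) = 13/4 + w)
z(95, -89) - P(-185, -163) = -7*95 - (13/4 - 163) = -665 - 1*(-639/4) = -665 + 639/4 = -2021/4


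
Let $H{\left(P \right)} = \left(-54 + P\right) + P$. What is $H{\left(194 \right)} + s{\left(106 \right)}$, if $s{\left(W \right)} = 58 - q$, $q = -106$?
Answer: $498$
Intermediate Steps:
$s{\left(W \right)} = 164$ ($s{\left(W \right)} = 58 - -106 = 58 + 106 = 164$)
$H{\left(P \right)} = -54 + 2 P$
$H{\left(194 \right)} + s{\left(106 \right)} = \left(-54 + 2 \cdot 194\right) + 164 = \left(-54 + 388\right) + 164 = 334 + 164 = 498$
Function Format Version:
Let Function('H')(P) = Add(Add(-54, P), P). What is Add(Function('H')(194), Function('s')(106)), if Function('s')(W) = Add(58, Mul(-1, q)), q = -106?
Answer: 498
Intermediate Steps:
Function('s')(W) = 164 (Function('s')(W) = Add(58, Mul(-1, -106)) = Add(58, 106) = 164)
Function('H')(P) = Add(-54, Mul(2, P))
Add(Function('H')(194), Function('s')(106)) = Add(Add(-54, Mul(2, 194)), 164) = Add(Add(-54, 388), 164) = Add(334, 164) = 498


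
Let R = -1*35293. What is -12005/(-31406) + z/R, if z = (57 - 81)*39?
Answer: 453088481/1108411958 ≈ 0.40877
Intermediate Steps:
z = -936 (z = -24*39 = -936)
R = -35293
-12005/(-31406) + z/R = -12005/(-31406) - 936/(-35293) = -12005*(-1/31406) - 936*(-1/35293) = 12005/31406 + 936/35293 = 453088481/1108411958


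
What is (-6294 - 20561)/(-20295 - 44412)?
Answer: 26855/64707 ≈ 0.41502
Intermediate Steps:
(-6294 - 20561)/(-20295 - 44412) = -26855/(-64707) = -26855*(-1/64707) = 26855/64707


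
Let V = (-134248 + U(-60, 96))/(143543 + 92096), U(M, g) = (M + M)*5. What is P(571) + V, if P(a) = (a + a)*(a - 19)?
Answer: 148542920528/235639 ≈ 6.3038e+5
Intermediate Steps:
U(M, g) = 10*M (U(M, g) = (2*M)*5 = 10*M)
P(a) = 2*a*(-19 + a) (P(a) = (2*a)*(-19 + a) = 2*a*(-19 + a))
V = -134848/235639 (V = (-134248 + 10*(-60))/(143543 + 92096) = (-134248 - 600)/235639 = -134848*1/235639 = -134848/235639 ≈ -0.57227)
P(571) + V = 2*571*(-19 + 571) - 134848/235639 = 2*571*552 - 134848/235639 = 630384 - 134848/235639 = 148542920528/235639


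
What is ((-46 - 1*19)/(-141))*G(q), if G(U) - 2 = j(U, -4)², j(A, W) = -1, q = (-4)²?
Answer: 65/47 ≈ 1.3830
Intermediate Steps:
q = 16
G(U) = 3 (G(U) = 2 + (-1)² = 2 + 1 = 3)
((-46 - 1*19)/(-141))*G(q) = ((-46 - 1*19)/(-141))*3 = ((-46 - 19)*(-1/141))*3 = -65*(-1/141)*3 = (65/141)*3 = 65/47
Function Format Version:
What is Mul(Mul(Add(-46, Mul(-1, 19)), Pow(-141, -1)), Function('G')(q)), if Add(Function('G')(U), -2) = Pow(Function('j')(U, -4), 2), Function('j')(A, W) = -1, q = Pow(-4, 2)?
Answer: Rational(65, 47) ≈ 1.3830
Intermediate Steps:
q = 16
Function('G')(U) = 3 (Function('G')(U) = Add(2, Pow(-1, 2)) = Add(2, 1) = 3)
Mul(Mul(Add(-46, Mul(-1, 19)), Pow(-141, -1)), Function('G')(q)) = Mul(Mul(Add(-46, Mul(-1, 19)), Pow(-141, -1)), 3) = Mul(Mul(Add(-46, -19), Rational(-1, 141)), 3) = Mul(Mul(-65, Rational(-1, 141)), 3) = Mul(Rational(65, 141), 3) = Rational(65, 47)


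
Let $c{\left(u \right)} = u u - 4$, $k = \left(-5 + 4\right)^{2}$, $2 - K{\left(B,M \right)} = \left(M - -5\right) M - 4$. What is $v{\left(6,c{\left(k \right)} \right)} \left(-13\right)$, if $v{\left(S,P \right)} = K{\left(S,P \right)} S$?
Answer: $-936$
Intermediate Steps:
$K{\left(B,M \right)} = 6 - M \left(5 + M\right)$ ($K{\left(B,M \right)} = 2 - \left(\left(M - -5\right) M - 4\right) = 2 - \left(\left(M + 5\right) M - 4\right) = 2 - \left(\left(5 + M\right) M - 4\right) = 2 - \left(M \left(5 + M\right) - 4\right) = 2 - \left(-4 + M \left(5 + M\right)\right) = 6 - M \left(5 + M\right)$)
$k = 1$ ($k = \left(-1\right)^{2} = 1$)
$c{\left(u \right)} = -4 + u^{2}$ ($c{\left(u \right)} = u^{2} - 4 = -4 + u^{2}$)
$v{\left(S,P \right)} = S \left(6 - P^{2} - 5 P\right)$ ($v{\left(S,P \right)} = \left(6 - P^{2} - 5 P\right) S = S \left(6 - P^{2} - 5 P\right)$)
$v{\left(6,c{\left(k \right)} \right)} \left(-13\right) = 6 \left(6 - \left(-4 + 1^{2}\right)^{2} - 5 \left(-4 + 1^{2}\right)\right) \left(-13\right) = 6 \left(6 - \left(-4 + 1\right)^{2} - 5 \left(-4 + 1\right)\right) \left(-13\right) = 6 \left(6 - \left(-3\right)^{2} - -15\right) \left(-13\right) = 6 \left(6 - 9 + 15\right) \left(-13\right) = 6 \cdot 12 \left(-13\right) = 72 \left(-13\right) = -936$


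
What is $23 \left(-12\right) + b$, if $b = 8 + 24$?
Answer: $-244$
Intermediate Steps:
$b = 32$
$23 \left(-12\right) + b = 23 \left(-12\right) + 32 = -276 + 32 = -244$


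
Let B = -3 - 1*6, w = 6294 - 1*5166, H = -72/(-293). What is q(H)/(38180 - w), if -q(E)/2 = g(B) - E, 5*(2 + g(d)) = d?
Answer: 5927/27140590 ≈ 0.00021838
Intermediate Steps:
H = 72/293 (H = -72*(-1/293) = 72/293 ≈ 0.24573)
w = 1128 (w = 6294 - 5166 = 1128)
B = -9 (B = -3 - 6 = -9)
g(d) = -2 + d/5
q(E) = 38/5 + 2*E (q(E) = -2*((-2 + (⅕)*(-9)) - E) = -2*((-2 - 9/5) - E) = -2*(-19/5 - E) = 38/5 + 2*E)
q(H)/(38180 - w) = (38/5 + 2*(72/293))/(38180 - 1*1128) = (38/5 + 144/293)/(38180 - 1128) = (11854/1465)/37052 = (11854/1465)*(1/37052) = 5927/27140590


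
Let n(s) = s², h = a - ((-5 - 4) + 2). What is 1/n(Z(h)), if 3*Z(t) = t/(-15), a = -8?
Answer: 2025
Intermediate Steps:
h = -1 (h = -8 - ((-5 - 4) + 2) = -8 - (-9 + 2) = -8 - 1*(-7) = -8 + 7 = -1)
Z(t) = -t/45 (Z(t) = (t/(-15))/3 = (t*(-1/15))/3 = (-t/15)/3 = -t/45)
1/n(Z(h)) = 1/((-1/45*(-1))²) = 1/((1/45)²) = 1/(1/2025) = 2025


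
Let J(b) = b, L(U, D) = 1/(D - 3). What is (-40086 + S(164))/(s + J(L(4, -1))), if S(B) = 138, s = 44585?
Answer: -159792/178339 ≈ -0.89600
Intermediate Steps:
L(U, D) = 1/(-3 + D)
(-40086 + S(164))/(s + J(L(4, -1))) = (-40086 + 138)/(44585 + 1/(-3 - 1)) = -39948/(44585 + 1/(-4)) = -39948/(44585 - ¼) = -39948/178339/4 = -39948*4/178339 = -159792/178339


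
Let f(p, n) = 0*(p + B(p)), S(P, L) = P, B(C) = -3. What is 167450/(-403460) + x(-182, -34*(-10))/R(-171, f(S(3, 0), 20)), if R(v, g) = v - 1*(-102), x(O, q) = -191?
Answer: 6550681/2783874 ≈ 2.3531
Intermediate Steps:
f(p, n) = 0 (f(p, n) = 0*(p - 3) = 0*(-3 + p) = 0)
R(v, g) = 102 + v (R(v, g) = v + 102 = 102 + v)
167450/(-403460) + x(-182, -34*(-10))/R(-171, f(S(3, 0), 20)) = 167450/(-403460) - 191/(102 - 171) = 167450*(-1/403460) - 191/(-69) = -16745/40346 - 191*(-1/69) = -16745/40346 + 191/69 = 6550681/2783874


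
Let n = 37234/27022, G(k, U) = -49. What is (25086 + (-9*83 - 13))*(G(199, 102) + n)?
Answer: -15651883572/13511 ≈ -1.1585e+6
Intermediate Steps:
n = 18617/13511 (n = 37234*(1/27022) = 18617/13511 ≈ 1.3779)
(25086 + (-9*83 - 13))*(G(199, 102) + n) = (25086 + (-9*83 - 13))*(-49 + 18617/13511) = (25086 + (-747 - 13))*(-643422/13511) = (25086 - 760)*(-643422/13511) = 24326*(-643422/13511) = -15651883572/13511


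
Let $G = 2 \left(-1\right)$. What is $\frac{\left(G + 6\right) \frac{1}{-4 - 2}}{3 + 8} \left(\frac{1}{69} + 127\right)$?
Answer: $- \frac{17528}{2277} \approx -7.6978$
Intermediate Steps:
$G = -2$
$\frac{\left(G + 6\right) \frac{1}{-4 - 2}}{3 + 8} \left(\frac{1}{69} + 127\right) = \frac{\left(-2 + 6\right) \frac{1}{-4 - 2}}{3 + 8} \left(\frac{1}{69} + 127\right) = \frac{4 \frac{1}{-6}}{11} \left(\frac{1}{69} + 127\right) = 4 \left(- \frac{1}{6}\right) \frac{1}{11} \cdot \frac{8764}{69} = \left(- \frac{2}{3}\right) \frac{1}{11} \cdot \frac{8764}{69} = \left(- \frac{2}{33}\right) \frac{8764}{69} = - \frac{17528}{2277}$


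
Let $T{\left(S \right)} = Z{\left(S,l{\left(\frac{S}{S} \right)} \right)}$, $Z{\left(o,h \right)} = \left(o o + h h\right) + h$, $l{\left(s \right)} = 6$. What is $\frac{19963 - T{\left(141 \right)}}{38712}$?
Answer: $\frac{5}{4839} \approx 0.0010333$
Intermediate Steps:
$Z{\left(o,h \right)} = h + h^{2} + o^{2}$ ($Z{\left(o,h \right)} = \left(o^{2} + h^{2}\right) + h = \left(h^{2} + o^{2}\right) + h = h + h^{2} + o^{2}$)
$T{\left(S \right)} = 42 + S^{2}$ ($T{\left(S \right)} = 6 + 6^{2} + S^{2} = 6 + 36 + S^{2} = 42 + S^{2}$)
$\frac{19963 - T{\left(141 \right)}}{38712} = \frac{19963 - \left(42 + 141^{2}\right)}{38712} = \left(19963 - \left(42 + 19881\right)\right) \frac{1}{38712} = \left(19963 - 19923\right) \frac{1}{38712} = 40 \cdot \frac{1}{38712} = \frac{5}{4839}$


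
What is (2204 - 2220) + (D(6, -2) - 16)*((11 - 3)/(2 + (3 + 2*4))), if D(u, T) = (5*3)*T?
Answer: -576/13 ≈ -44.308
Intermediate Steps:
D(u, T) = 15*T
(2204 - 2220) + (D(6, -2) - 16)*((11 - 3)/(2 + (3 + 2*4))) = (2204 - 2220) + (15*(-2) - 16)*((11 - 3)/(2 + (3 + 2*4))) = -16 + (-30 - 16)*(8/(2 + (3 + 8))) = -16 - 368/(2 + 11) = -16 - 368/13 = -576/13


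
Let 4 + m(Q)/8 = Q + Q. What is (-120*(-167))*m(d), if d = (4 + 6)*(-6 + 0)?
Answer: -19879680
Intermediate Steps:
d = -60 (d = 10*(-6) = -60)
m(Q) = -32 + 16*Q (m(Q) = -32 + 8*(Q + Q) = -32 + 8*(2*Q) = -32 + 16*Q)
(-120*(-167))*m(d) = (-120*(-167))*(-32 + 16*(-60)) = 20040*(-32 - 960) = 20040*(-992) = -19879680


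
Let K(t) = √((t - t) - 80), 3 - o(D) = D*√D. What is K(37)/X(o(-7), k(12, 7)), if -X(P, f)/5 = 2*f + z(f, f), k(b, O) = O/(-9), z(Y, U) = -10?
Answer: 9*I*√5/130 ≈ 0.1548*I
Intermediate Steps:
o(D) = 3 - D^(3/2) (o(D) = 3 - D*√D = 3 - D^(3/2))
k(b, O) = -O/9 (k(b, O) = O*(-⅑) = -O/9)
K(t) = 4*I*√5 (K(t) = √(0 - 80) = √(-80) = 4*I*√5)
X(P, f) = 50 - 10*f (X(P, f) = -5*(2*f - 10) = -5*(-10 + 2*f) = 50 - 10*f)
K(37)/X(o(-7), k(12, 7)) = (4*I*√5)/(50 - (-10)*7/9) = (4*I*√5)/(50 - 10*(-7/9)) = (4*I*√5)/(50 + 70/9) = (4*I*√5)/(520/9) = (4*I*√5)*(9/520) = 9*I*√5/130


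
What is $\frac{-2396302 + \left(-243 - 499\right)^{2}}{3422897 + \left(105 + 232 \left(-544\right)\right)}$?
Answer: $- \frac{922869}{1648397} \approx -0.55986$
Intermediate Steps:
$\frac{-2396302 + \left(-243 - 499\right)^{2}}{3422897 + \left(105 + 232 \left(-544\right)\right)} = \frac{-2396302 + \left(-742\right)^{2}}{3422897 + \left(105 - 126208\right)} = \frac{-2396302 + 550564}{3422897 - 126103} = - \frac{1845738}{3296794} = \left(-1845738\right) \frac{1}{3296794} = - \frac{922869}{1648397}$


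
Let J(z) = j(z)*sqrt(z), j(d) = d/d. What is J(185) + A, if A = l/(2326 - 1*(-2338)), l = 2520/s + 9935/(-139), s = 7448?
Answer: -328775/21555842 + sqrt(185) ≈ 13.586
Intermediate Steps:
j(d) = 1
l = -1315100/18487 (l = 2520/7448 + 9935/(-139) = 2520*(1/7448) + 9935*(-1/139) = 45/133 - 9935/139 = -1315100/18487 ≈ -71.136)
J(z) = sqrt(z) (J(z) = 1*sqrt(z) = sqrt(z))
A = -328775/21555842 (A = -1315100/(18487*(2326 - 1*(-2338))) = -1315100/(18487*(2326 + 2338)) = -1315100/18487/4664 = -1315100/18487*1/4664 = -328775/21555842 ≈ -0.015252)
J(185) + A = sqrt(185) - 328775/21555842 = -328775/21555842 + sqrt(185)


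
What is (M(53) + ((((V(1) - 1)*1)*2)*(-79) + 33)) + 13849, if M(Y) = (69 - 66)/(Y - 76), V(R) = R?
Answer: 319283/23 ≈ 13882.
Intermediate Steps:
M(Y) = 3/(-76 + Y)
(M(53) + ((((V(1) - 1)*1)*2)*(-79) + 33)) + 13849 = (3/(-76 + 53) + ((((1 - 1)*1)*2)*(-79) + 33)) + 13849 = (3/(-23) + (((0*1)*2)*(-79) + 33)) + 13849 = (3*(-1/23) + ((0*2)*(-79) + 33)) + 13849 = (-3/23 + (0*(-79) + 33)) + 13849 = (-3/23 + (0 + 33)) + 13849 = (-3/23 + 33) + 13849 = 756/23 + 13849 = 319283/23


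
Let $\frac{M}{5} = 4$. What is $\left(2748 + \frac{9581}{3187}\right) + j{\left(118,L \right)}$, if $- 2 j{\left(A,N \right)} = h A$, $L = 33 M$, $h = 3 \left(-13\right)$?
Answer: $\frac{16100744}{3187} \approx 5052.0$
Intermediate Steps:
$M = 20$ ($M = 5 \cdot 4 = 20$)
$h = -39$
$L = 660$ ($L = 33 \cdot 20 = 660$)
$j{\left(A,N \right)} = \frac{39 A}{2}$ ($j{\left(A,N \right)} = - \frac{\left(-39\right) A}{2} = \frac{39 A}{2}$)
$\left(2748 + \frac{9581}{3187}\right) + j{\left(118,L \right)} = \left(2748 + \frac{9581}{3187}\right) + \frac{39}{2} \cdot 118 = \left(2748 + 9581 \cdot \frac{1}{3187}\right) + 2301 = \left(2748 + \frac{9581}{3187}\right) + 2301 = \frac{8767457}{3187} + 2301 = \frac{16100744}{3187}$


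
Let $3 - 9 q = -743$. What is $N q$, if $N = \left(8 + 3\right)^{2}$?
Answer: $\frac{90266}{9} \approx 10030.0$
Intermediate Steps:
$q = \frac{746}{9}$ ($q = \frac{1}{3} - - \frac{743}{9} = \frac{1}{3} + \frac{743}{9} = \frac{746}{9} \approx 82.889$)
$N = 121$ ($N = 11^{2} = 121$)
$N q = 121 \cdot \frac{746}{9} = \frac{90266}{9}$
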